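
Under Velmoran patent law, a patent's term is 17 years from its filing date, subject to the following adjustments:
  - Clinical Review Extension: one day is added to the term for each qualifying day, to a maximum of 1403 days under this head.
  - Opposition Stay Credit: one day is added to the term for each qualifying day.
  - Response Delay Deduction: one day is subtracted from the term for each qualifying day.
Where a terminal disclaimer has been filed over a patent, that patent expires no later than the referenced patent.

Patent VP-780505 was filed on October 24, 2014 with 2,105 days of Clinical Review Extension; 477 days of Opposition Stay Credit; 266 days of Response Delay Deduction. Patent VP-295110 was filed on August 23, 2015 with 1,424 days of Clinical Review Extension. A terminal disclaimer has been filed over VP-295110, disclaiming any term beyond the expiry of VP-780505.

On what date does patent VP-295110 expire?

Natural term of VP-295110:
  Base: filing + 17 years → 23 August 2032.
  Clinical Review Extension: 1424 days claimed exceeds the 1403-day cap, so +1403 days → 26 June 2036.
Expiry of referenced patent VP-780505:
  Base: filing + 17 years → 24 October 2031.
  Clinical Review Extension: 2105 days claimed exceeds the 1403-day cap, so +1403 days → 27 August 2035.
  Opposition Stay Credit: +477 days → 16 December 2036.
  Response Delay Deduction: −266 days → 25 March 2036.
Terminal disclaimer: VP-295110 expires on the earlier of 26 June 2036 and 25 March 2036.

2036-03-25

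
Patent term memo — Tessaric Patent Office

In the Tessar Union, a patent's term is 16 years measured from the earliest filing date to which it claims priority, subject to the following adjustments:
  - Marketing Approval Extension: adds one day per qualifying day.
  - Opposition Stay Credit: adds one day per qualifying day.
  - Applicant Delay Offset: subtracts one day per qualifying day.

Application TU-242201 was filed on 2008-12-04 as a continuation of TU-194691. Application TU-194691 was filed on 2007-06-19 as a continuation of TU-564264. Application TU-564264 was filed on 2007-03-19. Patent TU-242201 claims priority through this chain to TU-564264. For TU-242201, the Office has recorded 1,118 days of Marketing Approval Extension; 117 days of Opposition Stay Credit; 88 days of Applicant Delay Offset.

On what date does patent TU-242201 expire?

May 9, 2026

Earliest priority filing: 19 March 2007.
Base term: 19 March 2007 + 16 years → 19 March 2023.
Marketing Approval Extension: +1118 days → 10 April 2026.
Opposition Stay Credit: +117 days → 5 August 2026.
Applicant Delay Offset: −88 days → 9 May 2026.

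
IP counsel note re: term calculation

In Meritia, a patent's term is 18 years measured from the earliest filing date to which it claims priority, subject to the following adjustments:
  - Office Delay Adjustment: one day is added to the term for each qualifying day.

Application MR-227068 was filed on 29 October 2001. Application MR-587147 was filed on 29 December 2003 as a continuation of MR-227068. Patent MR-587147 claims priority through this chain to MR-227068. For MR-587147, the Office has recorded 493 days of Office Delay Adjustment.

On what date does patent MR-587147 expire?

March 5, 2021

Earliest priority filing: 29 October 2001.
Base term: 29 October 2001 + 18 years → 29 October 2019.
Office Delay Adjustment: +493 days → 5 March 2021.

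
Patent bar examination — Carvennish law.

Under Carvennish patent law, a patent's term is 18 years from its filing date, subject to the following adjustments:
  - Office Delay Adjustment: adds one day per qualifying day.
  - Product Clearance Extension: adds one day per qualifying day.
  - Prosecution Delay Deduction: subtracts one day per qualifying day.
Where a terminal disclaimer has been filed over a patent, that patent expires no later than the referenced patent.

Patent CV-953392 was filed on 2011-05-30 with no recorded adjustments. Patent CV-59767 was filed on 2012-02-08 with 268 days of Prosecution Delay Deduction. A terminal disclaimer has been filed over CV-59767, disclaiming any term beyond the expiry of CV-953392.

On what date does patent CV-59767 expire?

Natural term of CV-59767:
  Base: filing + 18 years → 8 February 2030.
  Prosecution Delay Deduction: −268 days → 16 May 2029.
Expiry of referenced patent CV-953392:
  Base: filing + 18 years → 30 May 2029.
Terminal disclaimer: CV-59767 expires on the earlier of 16 May 2029 and 30 May 2029.

May 16, 2029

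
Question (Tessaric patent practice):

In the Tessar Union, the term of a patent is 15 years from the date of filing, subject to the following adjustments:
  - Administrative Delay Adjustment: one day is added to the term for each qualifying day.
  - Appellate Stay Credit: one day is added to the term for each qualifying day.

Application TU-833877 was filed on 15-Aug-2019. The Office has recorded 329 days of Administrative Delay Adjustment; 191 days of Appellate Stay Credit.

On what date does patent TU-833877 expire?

2036-01-17

Base term: filing date + 15 years → 15 August 2034.
Administrative Delay Adjustment: +329 days → 10 July 2035.
Appellate Stay Credit: +191 days → 17 January 2036.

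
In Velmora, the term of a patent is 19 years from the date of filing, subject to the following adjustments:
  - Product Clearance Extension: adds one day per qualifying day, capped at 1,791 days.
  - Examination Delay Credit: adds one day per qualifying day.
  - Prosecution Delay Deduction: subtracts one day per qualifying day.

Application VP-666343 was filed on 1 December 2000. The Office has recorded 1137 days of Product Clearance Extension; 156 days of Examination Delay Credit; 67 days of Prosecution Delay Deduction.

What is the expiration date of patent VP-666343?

2023-04-10

Base term: filing date + 19 years → 1 December 2019.
Product Clearance Extension: 1137 days (within the 1791-day cap) → +1137 days → 11 January 2023.
Examination Delay Credit: +156 days → 16 June 2023.
Prosecution Delay Deduction: −67 days → 10 April 2023.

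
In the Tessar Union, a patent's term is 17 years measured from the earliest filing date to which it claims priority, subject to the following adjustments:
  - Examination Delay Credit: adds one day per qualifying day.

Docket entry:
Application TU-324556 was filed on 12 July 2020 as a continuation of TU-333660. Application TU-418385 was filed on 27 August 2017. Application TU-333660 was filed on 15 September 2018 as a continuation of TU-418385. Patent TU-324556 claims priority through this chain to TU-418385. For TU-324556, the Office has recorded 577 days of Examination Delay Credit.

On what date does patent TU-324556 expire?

Earliest priority filing: 27 August 2017.
Base term: 27 August 2017 + 17 years → 27 August 2034.
Examination Delay Credit: +577 days → 26 March 2036.

2036-03-26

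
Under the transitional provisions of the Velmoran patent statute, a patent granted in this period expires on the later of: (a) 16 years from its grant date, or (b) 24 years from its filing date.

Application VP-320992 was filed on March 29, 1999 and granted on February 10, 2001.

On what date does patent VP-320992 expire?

(a) grant + 16 years → 10 February 2017.
(b) filing + 24 years → 29 March 2023.
Later of the two: 29 March 2023.

2023-03-29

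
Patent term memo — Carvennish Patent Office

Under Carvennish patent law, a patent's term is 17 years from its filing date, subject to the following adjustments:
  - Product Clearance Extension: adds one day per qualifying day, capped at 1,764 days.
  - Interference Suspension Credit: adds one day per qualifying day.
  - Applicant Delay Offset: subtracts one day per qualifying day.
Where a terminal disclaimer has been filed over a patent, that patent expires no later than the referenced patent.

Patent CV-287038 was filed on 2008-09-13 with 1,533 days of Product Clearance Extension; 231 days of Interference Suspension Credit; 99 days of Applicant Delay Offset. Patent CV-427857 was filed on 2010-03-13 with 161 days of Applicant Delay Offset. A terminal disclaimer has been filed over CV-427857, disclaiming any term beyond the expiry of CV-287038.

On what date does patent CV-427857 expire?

2026-10-03

Natural term of CV-427857:
  Base: filing + 17 years → 13 March 2027.
  Applicant Delay Offset: −161 days → 3 October 2026.
Expiry of referenced patent CV-287038:
  Base: filing + 17 years → 13 September 2025.
  Product Clearance Extension: 1533 days (within the 1764-day cap) → +1533 days → 24 November 2029.
  Interference Suspension Credit: +231 days → 13 July 2030.
  Applicant Delay Offset: −99 days → 5 April 2030.
Terminal disclaimer: CV-427857 expires on the earlier of 3 October 2026 and 5 April 2030.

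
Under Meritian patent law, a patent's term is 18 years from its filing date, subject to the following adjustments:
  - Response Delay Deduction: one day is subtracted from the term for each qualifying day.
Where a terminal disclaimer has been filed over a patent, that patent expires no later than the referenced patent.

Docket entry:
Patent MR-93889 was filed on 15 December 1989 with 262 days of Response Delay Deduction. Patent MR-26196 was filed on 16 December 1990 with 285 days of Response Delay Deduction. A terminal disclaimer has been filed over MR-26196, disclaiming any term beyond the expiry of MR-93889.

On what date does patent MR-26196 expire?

March 28, 2007

Natural term of MR-26196:
  Base: filing + 18 years → 16 December 2008.
  Response Delay Deduction: −285 days → 6 March 2008.
Expiry of referenced patent MR-93889:
  Base: filing + 18 years → 15 December 2007.
  Response Delay Deduction: −262 days → 28 March 2007.
Terminal disclaimer: MR-26196 expires on the earlier of 6 March 2008 and 28 March 2007.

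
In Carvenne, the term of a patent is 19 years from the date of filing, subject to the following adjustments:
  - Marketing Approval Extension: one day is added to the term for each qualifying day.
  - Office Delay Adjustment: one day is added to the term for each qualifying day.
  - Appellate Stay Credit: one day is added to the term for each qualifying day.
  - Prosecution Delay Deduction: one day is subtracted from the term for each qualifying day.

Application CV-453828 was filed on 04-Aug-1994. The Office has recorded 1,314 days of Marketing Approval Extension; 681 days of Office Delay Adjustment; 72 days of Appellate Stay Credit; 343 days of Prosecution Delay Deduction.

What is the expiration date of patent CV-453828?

Base term: filing date + 19 years → 4 August 2013.
Marketing Approval Extension: +1314 days → 10 March 2017.
Office Delay Adjustment: +681 days → 20 January 2019.
Appellate Stay Credit: +72 days → 2 April 2019.
Prosecution Delay Deduction: −343 days → 24 April 2018.

2018-04-24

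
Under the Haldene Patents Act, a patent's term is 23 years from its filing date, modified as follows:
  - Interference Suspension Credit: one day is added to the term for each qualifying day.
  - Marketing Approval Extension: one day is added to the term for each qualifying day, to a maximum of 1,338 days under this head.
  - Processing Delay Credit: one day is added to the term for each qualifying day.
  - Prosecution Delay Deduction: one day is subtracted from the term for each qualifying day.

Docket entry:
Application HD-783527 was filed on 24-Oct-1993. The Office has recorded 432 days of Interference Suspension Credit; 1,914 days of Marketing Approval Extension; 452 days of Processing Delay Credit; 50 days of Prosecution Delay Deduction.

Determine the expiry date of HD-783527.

October 5, 2022

Base term: filing date + 23 years → 24 October 2016.
Interference Suspension Credit: +432 days → 30 December 2017.
Marketing Approval Extension: 1914 days claimed exceeds the 1338-day cap, so +1338 days → 29 August 2021.
Processing Delay Credit: +452 days → 24 November 2022.
Prosecution Delay Deduction: −50 days → 5 October 2022.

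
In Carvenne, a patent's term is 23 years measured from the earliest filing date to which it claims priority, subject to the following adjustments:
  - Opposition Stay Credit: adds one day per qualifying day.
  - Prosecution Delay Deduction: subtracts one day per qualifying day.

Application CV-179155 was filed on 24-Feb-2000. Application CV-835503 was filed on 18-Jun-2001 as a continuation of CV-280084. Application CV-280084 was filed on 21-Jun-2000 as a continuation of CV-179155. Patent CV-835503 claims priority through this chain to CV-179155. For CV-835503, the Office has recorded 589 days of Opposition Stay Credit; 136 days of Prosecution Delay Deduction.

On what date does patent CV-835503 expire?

Earliest priority filing: 24 February 2000.
Base term: 24 February 2000 + 23 years → 24 February 2023.
Opposition Stay Credit: +589 days → 5 October 2024.
Prosecution Delay Deduction: −136 days → 22 May 2024.

May 22, 2024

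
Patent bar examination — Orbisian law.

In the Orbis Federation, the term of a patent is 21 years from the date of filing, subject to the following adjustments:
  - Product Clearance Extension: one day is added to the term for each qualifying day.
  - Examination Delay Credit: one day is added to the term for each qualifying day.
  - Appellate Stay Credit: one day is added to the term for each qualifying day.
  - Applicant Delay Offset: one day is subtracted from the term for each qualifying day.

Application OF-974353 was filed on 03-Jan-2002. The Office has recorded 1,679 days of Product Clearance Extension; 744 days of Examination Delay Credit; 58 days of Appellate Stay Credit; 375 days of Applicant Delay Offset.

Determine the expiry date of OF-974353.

Base term: filing date + 21 years → 3 January 2023.
Product Clearance Extension: +1679 days → 9 August 2027.
Examination Delay Credit: +744 days → 22 August 2029.
Appellate Stay Credit: +58 days → 19 October 2029.
Applicant Delay Offset: −375 days → 9 October 2028.

2028-10-09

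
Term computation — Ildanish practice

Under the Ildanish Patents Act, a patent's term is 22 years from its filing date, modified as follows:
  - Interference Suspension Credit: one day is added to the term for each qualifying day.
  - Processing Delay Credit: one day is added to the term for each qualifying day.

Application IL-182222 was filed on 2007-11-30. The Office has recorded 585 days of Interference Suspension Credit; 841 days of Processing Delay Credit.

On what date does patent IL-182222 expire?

Base term: filing date + 22 years → 30 November 2029.
Interference Suspension Credit: +585 days → 8 July 2031.
Processing Delay Credit: +841 days → 26 October 2033.

2033-10-26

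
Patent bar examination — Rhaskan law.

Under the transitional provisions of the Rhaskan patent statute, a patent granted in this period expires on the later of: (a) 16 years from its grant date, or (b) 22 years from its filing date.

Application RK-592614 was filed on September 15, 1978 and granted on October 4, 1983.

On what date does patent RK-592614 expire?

(a) grant + 16 years → 4 October 1999.
(b) filing + 22 years → 15 September 2000.
Later of the two: 15 September 2000.

2000-09-15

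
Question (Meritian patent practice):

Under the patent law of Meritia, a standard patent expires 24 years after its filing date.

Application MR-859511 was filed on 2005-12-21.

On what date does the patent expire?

2029-12-21

Filing date + 24 years → 21 December 2029.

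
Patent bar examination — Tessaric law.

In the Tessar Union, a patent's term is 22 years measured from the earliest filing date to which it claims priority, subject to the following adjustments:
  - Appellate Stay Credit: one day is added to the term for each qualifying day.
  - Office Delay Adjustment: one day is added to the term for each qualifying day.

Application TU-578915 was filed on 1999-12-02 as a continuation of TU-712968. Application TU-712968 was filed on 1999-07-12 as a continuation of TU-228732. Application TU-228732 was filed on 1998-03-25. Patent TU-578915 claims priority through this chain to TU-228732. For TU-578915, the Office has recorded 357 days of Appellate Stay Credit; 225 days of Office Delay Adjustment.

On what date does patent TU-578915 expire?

October 28, 2021

Earliest priority filing: 25 March 1998.
Base term: 25 March 1998 + 22 years → 25 March 2020.
Appellate Stay Credit: +357 days → 17 March 2021.
Office Delay Adjustment: +225 days → 28 October 2021.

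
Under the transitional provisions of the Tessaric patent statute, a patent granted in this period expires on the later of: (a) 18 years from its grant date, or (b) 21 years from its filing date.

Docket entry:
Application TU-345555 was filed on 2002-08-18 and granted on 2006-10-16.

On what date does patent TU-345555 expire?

October 16, 2024

(a) grant + 18 years → 16 October 2024.
(b) filing + 21 years → 18 August 2023.
Later of the two: 16 October 2024.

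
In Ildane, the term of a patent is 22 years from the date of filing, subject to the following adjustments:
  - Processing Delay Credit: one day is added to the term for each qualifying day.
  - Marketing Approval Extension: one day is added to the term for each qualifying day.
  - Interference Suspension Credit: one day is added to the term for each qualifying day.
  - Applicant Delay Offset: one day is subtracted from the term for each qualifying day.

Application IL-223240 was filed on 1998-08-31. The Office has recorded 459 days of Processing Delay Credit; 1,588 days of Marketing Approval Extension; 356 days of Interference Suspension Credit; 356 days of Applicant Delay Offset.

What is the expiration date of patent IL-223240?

Base term: filing date + 22 years → 31 August 2020.
Processing Delay Credit: +459 days → 3 December 2021.
Marketing Approval Extension: +1588 days → 9 April 2026.
Interference Suspension Credit: +356 days → 31 March 2027.
Applicant Delay Offset: −356 days → 9 April 2026.

2026-04-09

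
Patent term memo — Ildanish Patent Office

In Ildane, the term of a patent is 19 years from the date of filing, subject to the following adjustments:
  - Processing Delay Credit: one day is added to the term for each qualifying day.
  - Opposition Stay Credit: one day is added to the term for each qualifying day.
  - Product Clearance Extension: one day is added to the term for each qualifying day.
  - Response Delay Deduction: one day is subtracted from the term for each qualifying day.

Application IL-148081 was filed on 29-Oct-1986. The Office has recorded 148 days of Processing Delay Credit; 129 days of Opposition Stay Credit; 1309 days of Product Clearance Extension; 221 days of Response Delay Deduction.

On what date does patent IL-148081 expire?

Base term: filing date + 19 years → 29 October 2005.
Processing Delay Credit: +148 days → 26 March 2006.
Opposition Stay Credit: +129 days → 2 August 2006.
Product Clearance Extension: +1309 days → 3 March 2010.
Response Delay Deduction: −221 days → 25 July 2009.

2009-07-25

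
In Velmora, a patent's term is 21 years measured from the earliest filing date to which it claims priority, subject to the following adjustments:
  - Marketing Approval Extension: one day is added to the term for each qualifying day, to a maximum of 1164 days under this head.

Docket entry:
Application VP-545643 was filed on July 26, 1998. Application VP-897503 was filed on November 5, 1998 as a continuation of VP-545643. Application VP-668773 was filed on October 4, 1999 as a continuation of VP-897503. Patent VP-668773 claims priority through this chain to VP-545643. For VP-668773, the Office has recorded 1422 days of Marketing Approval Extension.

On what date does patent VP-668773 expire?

October 2, 2022

Earliest priority filing: 26 July 1998.
Base term: 26 July 1998 + 21 years → 26 July 2019.
Marketing Approval Extension: 1422 days claimed exceeds the 1164-day cap, so +1164 days → 2 October 2022.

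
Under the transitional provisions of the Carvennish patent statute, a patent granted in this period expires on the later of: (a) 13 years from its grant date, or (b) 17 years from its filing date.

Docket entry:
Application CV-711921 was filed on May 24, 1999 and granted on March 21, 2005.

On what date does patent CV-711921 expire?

March 21, 2018

(a) grant + 13 years → 21 March 2018.
(b) filing + 17 years → 24 May 2016.
Later of the two: 21 March 2018.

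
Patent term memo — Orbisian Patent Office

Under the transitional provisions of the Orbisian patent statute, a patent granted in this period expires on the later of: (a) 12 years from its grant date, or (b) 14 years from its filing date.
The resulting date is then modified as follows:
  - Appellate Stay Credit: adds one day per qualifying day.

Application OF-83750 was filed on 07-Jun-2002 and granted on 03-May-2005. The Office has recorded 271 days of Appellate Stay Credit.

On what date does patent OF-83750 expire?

(a) grant + 12 years → 3 May 2017.
(b) filing + 14 years → 7 June 2016.
Later of the two: 3 May 2017.
Appellate Stay Credit: +271 days → 29 January 2018.

January 29, 2018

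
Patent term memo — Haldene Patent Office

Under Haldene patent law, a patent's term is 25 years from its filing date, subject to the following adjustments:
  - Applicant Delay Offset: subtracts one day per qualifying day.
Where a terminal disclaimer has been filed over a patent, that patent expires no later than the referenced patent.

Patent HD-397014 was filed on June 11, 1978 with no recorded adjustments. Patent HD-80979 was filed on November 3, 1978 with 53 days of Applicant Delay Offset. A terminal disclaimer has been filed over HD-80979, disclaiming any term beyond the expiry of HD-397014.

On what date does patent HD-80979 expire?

2003-06-11

Natural term of HD-80979:
  Base: filing + 25 years → 3 November 2003.
  Applicant Delay Offset: −53 days → 11 September 2003.
Expiry of referenced patent HD-397014:
  Base: filing + 25 years → 11 June 2003.
Terminal disclaimer: HD-80979 expires on the earlier of 11 September 2003 and 11 June 2003.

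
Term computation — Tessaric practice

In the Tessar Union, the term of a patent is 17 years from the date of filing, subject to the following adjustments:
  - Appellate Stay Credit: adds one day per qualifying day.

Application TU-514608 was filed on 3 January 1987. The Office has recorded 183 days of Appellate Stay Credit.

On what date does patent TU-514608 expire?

2004-07-04

Base term: filing date + 17 years → 3 January 2004.
Appellate Stay Credit: +183 days → 4 July 2004.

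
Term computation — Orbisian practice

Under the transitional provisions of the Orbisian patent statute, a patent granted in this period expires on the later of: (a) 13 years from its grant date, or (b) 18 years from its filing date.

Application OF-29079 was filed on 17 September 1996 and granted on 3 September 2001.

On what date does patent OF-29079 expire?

2014-09-17

(a) grant + 13 years → 3 September 2014.
(b) filing + 18 years → 17 September 2014.
Later of the two: 17 September 2014.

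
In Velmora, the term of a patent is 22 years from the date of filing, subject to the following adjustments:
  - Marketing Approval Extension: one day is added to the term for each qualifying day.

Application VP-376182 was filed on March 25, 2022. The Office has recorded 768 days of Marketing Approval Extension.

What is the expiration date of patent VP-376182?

2046-05-02

Base term: filing date + 22 years → 25 March 2044.
Marketing Approval Extension: +768 days → 2 May 2046.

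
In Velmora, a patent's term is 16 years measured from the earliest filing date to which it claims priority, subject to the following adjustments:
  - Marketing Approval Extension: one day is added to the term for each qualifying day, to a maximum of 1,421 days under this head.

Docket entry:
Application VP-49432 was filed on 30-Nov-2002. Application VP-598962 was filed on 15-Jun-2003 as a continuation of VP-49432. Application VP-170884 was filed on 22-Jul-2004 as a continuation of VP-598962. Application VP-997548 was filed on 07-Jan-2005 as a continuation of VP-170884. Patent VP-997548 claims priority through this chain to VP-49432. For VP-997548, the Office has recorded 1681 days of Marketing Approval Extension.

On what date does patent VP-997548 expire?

2022-10-21

Earliest priority filing: 30 November 2002.
Base term: 30 November 2002 + 16 years → 30 November 2018.
Marketing Approval Extension: 1681 days claimed exceeds the 1421-day cap, so +1421 days → 21 October 2022.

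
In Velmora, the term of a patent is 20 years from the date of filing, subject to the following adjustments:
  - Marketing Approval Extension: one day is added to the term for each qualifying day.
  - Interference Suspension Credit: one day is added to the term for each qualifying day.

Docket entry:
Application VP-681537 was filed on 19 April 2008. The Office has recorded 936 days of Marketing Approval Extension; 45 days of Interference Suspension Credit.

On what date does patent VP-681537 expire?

Base term: filing date + 20 years → 19 April 2028.
Marketing Approval Extension: +936 days → 11 November 2030.
Interference Suspension Credit: +45 days → 26 December 2030.

2030-12-26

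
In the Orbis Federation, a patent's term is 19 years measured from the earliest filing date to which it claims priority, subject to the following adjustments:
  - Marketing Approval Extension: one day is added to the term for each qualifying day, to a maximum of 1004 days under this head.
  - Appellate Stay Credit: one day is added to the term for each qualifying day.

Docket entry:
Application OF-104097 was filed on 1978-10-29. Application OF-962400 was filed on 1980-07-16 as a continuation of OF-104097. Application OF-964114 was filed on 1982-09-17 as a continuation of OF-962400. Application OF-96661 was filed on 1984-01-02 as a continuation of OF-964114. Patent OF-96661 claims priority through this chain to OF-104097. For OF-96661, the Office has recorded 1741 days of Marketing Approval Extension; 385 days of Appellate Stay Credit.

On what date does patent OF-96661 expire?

Earliest priority filing: 29 October 1978.
Base term: 29 October 1978 + 19 years → 29 October 1997.
Marketing Approval Extension: 1741 days claimed exceeds the 1004-day cap, so +1004 days → 29 July 2000.
Appellate Stay Credit: +385 days → 18 August 2001.

August 18, 2001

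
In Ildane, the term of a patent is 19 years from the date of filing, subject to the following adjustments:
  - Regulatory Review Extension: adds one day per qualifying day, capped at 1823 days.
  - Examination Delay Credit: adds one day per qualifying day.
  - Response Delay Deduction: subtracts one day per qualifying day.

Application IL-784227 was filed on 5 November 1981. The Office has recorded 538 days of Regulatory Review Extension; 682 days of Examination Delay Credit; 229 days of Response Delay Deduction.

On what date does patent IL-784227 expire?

July 24, 2003

Base term: filing date + 19 years → 5 November 2000.
Regulatory Review Extension: 538 days (within the 1823-day cap) → +538 days → 27 April 2002.
Examination Delay Credit: +682 days → 9 March 2004.
Response Delay Deduction: −229 days → 24 July 2003.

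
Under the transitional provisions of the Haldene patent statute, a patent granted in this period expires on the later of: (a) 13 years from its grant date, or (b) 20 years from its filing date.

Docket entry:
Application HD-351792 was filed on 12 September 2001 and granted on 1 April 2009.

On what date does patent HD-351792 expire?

(a) grant + 13 years → 1 April 2022.
(b) filing + 20 years → 12 September 2021.
Later of the two: 1 April 2022.

2022-04-01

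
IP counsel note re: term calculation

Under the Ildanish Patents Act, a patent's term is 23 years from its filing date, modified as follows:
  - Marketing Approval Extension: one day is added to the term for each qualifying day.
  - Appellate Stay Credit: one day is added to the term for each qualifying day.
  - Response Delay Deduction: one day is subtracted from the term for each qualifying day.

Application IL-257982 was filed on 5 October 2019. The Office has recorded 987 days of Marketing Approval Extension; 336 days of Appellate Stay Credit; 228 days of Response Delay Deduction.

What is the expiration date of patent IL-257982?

2045-10-04

Base term: filing date + 23 years → 5 October 2042.
Marketing Approval Extension: +987 days → 18 June 2045.
Appellate Stay Credit: +336 days → 20 May 2046.
Response Delay Deduction: −228 days → 4 October 2045.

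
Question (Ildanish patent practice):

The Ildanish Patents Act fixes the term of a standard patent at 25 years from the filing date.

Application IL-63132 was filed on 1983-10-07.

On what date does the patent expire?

Filing date + 25 years → 7 October 2008.

October 7, 2008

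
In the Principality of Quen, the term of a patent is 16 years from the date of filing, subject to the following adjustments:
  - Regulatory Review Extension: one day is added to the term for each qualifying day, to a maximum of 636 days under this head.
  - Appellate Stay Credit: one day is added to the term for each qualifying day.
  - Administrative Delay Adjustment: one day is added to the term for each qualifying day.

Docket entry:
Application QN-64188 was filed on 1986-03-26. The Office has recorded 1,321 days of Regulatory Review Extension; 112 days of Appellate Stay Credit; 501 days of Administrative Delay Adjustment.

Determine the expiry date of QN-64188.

Base term: filing date + 16 years → 26 March 2002.
Regulatory Review Extension: 1321 days claimed exceeds the 636-day cap, so +636 days → 22 December 2003.
Appellate Stay Credit: +112 days → 12 April 2004.
Administrative Delay Adjustment: +501 days → 26 August 2005.

2005-08-26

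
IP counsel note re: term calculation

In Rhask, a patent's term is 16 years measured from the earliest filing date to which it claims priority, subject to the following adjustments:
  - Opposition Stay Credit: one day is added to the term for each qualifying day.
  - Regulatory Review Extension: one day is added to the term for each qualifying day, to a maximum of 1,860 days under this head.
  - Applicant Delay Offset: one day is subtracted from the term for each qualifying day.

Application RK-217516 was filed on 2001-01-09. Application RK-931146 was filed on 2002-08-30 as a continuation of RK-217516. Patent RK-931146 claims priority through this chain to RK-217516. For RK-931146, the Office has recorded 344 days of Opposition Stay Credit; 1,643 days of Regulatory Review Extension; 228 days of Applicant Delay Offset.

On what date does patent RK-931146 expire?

Earliest priority filing: 9 January 2001.
Base term: 9 January 2001 + 16 years → 9 January 2017.
Opposition Stay Credit: +344 days → 19 December 2017.
Regulatory Review Extension: 1643 days (within the 1860-day cap) → +1643 days → 19 June 2022.
Applicant Delay Offset: −228 days → 3 November 2021.

November 3, 2021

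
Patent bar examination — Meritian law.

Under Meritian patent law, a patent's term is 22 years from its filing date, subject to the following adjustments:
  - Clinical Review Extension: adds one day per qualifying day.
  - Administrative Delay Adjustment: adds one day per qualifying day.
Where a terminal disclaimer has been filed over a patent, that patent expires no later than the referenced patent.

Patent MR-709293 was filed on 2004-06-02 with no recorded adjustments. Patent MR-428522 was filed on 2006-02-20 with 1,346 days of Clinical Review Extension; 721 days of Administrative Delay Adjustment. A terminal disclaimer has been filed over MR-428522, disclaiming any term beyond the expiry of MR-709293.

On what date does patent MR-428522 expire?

2026-06-02

Natural term of MR-428522:
  Base: filing + 22 years → 20 February 2028.
  Clinical Review Extension: +1346 days → 28 October 2031.
  Administrative Delay Adjustment: +721 days → 18 October 2033.
Expiry of referenced patent MR-709293:
  Base: filing + 22 years → 2 June 2026.
Terminal disclaimer: MR-428522 expires on the earlier of 18 October 2033 and 2 June 2026.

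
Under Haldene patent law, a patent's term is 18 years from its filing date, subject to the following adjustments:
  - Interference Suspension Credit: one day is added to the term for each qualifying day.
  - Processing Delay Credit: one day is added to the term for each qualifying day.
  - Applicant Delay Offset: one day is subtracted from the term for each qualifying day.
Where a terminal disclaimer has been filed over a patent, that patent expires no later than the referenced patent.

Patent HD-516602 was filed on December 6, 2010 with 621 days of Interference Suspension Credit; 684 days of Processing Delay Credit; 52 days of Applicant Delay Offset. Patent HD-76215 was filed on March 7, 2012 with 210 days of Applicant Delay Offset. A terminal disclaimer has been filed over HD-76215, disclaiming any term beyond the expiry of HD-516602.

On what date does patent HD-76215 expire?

Natural term of HD-76215:
  Base: filing + 18 years → 7 March 2030.
  Applicant Delay Offset: −210 days → 9 August 2029.
Expiry of referenced patent HD-516602:
  Base: filing + 18 years → 6 December 2028.
  Interference Suspension Credit: +621 days → 19 August 2030.
  Processing Delay Credit: +684 days → 3 July 2032.
  Applicant Delay Offset: −52 days → 12 May 2032.
Terminal disclaimer: HD-76215 expires on the earlier of 9 August 2029 and 12 May 2032.

August 9, 2029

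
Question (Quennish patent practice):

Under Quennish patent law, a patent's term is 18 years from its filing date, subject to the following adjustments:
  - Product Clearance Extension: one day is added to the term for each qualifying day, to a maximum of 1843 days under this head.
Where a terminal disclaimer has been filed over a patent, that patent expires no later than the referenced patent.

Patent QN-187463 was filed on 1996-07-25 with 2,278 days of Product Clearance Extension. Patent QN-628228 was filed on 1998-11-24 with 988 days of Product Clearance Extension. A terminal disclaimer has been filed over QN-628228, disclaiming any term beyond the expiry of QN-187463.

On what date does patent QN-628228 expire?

August 9, 2019

Natural term of QN-628228:
  Base: filing + 18 years → 24 November 2016.
  Product Clearance Extension: 988 days (within the 1843-day cap) → +988 days → 9 August 2019.
Expiry of referenced patent QN-187463:
  Base: filing + 18 years → 25 July 2014.
  Product Clearance Extension: 2278 days claimed exceeds the 1843-day cap, so +1843 days → 11 August 2019.
Terminal disclaimer: QN-628228 expires on the earlier of 9 August 2019 and 11 August 2019.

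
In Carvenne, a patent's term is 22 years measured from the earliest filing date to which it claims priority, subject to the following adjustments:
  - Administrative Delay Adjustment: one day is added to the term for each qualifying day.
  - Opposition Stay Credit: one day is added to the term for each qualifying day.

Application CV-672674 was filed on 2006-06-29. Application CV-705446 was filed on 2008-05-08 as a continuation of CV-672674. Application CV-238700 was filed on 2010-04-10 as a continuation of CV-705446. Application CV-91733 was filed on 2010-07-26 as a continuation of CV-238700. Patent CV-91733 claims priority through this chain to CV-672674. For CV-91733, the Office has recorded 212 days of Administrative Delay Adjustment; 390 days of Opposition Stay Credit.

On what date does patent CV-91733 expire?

Earliest priority filing: 29 June 2006.
Base term: 29 June 2006 + 22 years → 29 June 2028.
Administrative Delay Adjustment: +212 days → 27 January 2029.
Opposition Stay Credit: +390 days → 21 February 2030.

February 21, 2030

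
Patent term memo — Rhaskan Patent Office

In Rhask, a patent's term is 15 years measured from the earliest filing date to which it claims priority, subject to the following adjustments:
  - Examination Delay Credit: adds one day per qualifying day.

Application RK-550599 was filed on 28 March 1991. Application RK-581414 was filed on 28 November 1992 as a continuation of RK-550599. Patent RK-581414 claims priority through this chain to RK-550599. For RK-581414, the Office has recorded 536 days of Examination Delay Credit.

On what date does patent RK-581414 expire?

Earliest priority filing: 28 March 1991.
Base term: 28 March 1991 + 15 years → 28 March 2006.
Examination Delay Credit: +536 days → 15 September 2007.

September 15, 2007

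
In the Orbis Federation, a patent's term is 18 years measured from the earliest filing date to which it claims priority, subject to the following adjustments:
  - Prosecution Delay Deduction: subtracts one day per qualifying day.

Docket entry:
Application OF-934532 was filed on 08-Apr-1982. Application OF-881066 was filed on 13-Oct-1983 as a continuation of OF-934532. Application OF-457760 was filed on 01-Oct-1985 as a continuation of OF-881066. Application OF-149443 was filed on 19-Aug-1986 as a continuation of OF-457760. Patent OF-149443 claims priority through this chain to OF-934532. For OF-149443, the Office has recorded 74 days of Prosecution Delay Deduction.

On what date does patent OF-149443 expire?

January 25, 2000

Earliest priority filing: 8 April 1982.
Base term: 8 April 1982 + 18 years → 8 April 2000.
Prosecution Delay Deduction: −74 days → 25 January 2000.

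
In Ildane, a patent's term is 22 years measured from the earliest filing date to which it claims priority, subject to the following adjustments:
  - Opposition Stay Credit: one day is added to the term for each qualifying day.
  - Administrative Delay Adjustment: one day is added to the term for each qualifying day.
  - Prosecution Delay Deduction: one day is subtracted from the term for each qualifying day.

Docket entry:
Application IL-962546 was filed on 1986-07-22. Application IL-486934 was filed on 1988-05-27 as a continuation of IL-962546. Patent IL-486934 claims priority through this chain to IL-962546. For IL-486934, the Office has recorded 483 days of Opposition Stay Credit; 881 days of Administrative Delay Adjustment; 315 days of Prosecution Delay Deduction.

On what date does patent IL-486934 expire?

June 6, 2011

Earliest priority filing: 22 July 1986.
Base term: 22 July 1986 + 22 years → 22 July 2008.
Opposition Stay Credit: +483 days → 17 November 2009.
Administrative Delay Adjustment: +881 days → 16 April 2012.
Prosecution Delay Deduction: −315 days → 6 June 2011.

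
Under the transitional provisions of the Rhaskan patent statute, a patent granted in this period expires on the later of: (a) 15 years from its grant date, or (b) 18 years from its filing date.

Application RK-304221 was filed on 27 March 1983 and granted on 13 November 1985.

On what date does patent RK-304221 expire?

March 27, 2001

(a) grant + 15 years → 13 November 2000.
(b) filing + 18 years → 27 March 2001.
Later of the two: 27 March 2001.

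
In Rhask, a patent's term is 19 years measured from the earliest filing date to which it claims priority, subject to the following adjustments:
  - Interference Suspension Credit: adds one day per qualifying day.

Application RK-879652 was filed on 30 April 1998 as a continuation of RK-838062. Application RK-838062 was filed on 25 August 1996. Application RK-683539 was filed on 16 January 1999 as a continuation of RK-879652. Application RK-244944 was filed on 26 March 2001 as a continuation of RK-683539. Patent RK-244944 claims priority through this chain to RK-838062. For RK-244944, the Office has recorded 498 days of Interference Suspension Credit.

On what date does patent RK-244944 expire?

Earliest priority filing: 25 August 1996.
Base term: 25 August 1996 + 19 years → 25 August 2015.
Interference Suspension Credit: +498 days → 4 January 2017.

2017-01-04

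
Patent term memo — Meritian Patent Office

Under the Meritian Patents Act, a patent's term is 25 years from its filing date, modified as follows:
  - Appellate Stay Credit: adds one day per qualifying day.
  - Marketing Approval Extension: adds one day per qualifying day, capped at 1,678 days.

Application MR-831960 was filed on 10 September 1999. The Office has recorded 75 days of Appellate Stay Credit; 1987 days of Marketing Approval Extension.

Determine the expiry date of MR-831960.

June 29, 2029

Base term: filing date + 25 years → 10 September 2024.
Appellate Stay Credit: +75 days → 24 November 2024.
Marketing Approval Extension: 1987 days claimed exceeds the 1678-day cap, so +1678 days → 29 June 2029.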